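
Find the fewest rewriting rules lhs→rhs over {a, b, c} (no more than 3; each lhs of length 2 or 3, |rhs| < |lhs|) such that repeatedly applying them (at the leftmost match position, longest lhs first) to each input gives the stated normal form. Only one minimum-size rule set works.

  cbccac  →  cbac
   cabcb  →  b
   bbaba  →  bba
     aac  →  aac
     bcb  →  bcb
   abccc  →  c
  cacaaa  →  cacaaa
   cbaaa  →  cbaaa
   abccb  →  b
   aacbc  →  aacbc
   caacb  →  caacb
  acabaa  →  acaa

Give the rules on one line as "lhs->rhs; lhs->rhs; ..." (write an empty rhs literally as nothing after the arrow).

ab->; cc->

  | cbccac => cbac
  | cabcb => ccb => b
  | bbaba => bba
  | aac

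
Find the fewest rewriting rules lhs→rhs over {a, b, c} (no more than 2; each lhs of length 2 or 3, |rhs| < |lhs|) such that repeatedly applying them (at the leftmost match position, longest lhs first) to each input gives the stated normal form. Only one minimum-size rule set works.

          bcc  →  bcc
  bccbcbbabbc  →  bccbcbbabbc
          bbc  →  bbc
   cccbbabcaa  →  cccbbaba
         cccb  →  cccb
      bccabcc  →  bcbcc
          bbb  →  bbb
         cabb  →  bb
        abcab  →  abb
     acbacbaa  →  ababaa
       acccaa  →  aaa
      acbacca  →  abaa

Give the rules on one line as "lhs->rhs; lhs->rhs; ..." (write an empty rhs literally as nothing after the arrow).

ac->a; ca->

  | bcc
  | bccbcbbabbc
  | bbc
  | cccbbabcaa => cccbbaba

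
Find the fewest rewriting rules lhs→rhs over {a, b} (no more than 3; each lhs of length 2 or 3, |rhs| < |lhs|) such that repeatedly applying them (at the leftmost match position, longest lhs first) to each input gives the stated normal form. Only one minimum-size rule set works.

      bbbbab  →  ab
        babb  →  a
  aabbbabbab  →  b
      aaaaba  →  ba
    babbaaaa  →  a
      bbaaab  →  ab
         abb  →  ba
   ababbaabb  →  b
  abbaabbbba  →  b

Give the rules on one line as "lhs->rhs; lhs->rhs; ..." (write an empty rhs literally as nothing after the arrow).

aa->; abb->ba; bb->

  | bbbbab => bbab => ab
  | babb => bba => a
  | aabbbabbab => bbbabbab => babbab => bbaab => aab => b
  | aaaaba => aaba => ba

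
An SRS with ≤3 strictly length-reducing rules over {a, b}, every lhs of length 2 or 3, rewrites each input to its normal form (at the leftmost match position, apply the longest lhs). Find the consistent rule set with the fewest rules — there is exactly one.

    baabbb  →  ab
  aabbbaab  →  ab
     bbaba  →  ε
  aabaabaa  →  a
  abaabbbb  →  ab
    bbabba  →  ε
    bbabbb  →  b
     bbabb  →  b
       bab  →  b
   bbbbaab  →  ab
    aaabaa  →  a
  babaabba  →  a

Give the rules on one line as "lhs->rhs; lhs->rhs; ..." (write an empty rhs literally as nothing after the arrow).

aa->a; ba->; bb->b

  | baabbb => abbb => abb => ab
  | aabbbaab => abbbaab => abbaab => abaab => aab => ab
  | bbaba => baba => ba => ε
  | aabaabaa => abaabaa => aabaa => abaa => aa => a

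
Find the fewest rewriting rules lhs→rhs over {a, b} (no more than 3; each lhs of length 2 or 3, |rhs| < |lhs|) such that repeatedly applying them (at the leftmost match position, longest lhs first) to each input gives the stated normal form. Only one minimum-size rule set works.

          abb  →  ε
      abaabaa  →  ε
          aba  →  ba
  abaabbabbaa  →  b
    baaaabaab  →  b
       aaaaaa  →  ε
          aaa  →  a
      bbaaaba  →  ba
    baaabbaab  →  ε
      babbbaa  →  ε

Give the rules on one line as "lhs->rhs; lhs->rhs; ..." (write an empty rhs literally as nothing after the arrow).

aa->; ab->b; bb->

  | abb => bb => ε
  | abaabaa => baabaa => bbaa => aa => ε
  | aba => ba
  | abaabbabbaa => baabbabbaa => bbbabbaa => babbaa => bbbaa => baa => b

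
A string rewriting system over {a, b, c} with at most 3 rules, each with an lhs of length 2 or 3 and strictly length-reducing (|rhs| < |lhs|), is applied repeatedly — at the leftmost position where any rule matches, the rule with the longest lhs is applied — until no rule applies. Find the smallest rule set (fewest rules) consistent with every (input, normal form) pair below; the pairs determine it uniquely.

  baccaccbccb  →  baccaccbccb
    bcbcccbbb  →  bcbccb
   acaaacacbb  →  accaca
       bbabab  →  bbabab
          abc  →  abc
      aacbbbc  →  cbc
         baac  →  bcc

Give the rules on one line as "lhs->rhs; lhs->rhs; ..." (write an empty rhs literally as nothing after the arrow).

  | baccaccbccb
  | bcbcccbbb => bcbccb
  | acaaacacbb => accacacbb => accaca
  | bbabab

aa->c; cbb->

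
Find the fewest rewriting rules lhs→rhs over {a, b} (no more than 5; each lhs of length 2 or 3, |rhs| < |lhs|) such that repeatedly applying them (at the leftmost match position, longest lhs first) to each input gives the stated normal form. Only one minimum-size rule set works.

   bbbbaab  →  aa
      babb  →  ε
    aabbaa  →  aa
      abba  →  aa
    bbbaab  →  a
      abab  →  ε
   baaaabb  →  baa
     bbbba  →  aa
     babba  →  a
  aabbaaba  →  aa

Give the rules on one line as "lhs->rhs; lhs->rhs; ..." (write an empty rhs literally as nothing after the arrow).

aab->a; ab->; abb->bb; bb->a

  | bbbbaab => abbaab => bbaab => aaab => aa
  | babb => bbb => ab => ε
  | aabbaa => abaa => aa
  | abba => bba => aa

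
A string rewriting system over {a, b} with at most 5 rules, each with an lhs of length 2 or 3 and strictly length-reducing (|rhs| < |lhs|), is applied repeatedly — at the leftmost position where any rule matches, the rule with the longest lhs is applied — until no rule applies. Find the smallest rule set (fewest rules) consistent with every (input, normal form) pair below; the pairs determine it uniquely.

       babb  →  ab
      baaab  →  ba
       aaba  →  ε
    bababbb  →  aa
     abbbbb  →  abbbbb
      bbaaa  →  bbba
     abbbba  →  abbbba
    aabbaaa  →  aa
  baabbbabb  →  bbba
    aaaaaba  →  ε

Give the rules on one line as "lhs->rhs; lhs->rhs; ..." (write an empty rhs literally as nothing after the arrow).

  | babb => ab
  | baaab => bbab => ba
  | aaba => aaa => ε
  | bababbb => aabbb => aabb => aab => aa

aaa->; aab->aa; baa->bb; bab->a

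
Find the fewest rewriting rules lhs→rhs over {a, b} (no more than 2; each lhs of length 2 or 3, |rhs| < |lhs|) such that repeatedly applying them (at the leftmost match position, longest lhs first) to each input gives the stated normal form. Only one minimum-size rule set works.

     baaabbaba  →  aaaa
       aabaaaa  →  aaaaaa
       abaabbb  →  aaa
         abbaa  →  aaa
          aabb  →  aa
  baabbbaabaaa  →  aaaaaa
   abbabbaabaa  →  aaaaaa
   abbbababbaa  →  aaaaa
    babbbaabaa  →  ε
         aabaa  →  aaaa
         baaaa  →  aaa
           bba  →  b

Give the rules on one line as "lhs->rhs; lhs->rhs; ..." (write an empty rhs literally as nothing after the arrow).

  | baaabbaba => aabbaba => aababa => aaaba => aaaa
  | aabaaaa => aaaaaa
  | abaabbb => aaabbb => aaabb => aaab => aaa
  | abbaa => abaa => aaa

ab->a; ba->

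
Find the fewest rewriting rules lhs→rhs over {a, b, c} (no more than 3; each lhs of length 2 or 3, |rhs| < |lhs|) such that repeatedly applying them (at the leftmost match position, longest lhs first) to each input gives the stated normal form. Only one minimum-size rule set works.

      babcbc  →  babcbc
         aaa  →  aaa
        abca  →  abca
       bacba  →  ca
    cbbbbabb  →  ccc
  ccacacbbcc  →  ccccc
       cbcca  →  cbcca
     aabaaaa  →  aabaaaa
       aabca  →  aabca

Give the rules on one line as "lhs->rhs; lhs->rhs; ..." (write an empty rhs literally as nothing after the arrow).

ac->; bb->c

  | babcbc
  | aaa
  | abca
  | bacba => bba => ca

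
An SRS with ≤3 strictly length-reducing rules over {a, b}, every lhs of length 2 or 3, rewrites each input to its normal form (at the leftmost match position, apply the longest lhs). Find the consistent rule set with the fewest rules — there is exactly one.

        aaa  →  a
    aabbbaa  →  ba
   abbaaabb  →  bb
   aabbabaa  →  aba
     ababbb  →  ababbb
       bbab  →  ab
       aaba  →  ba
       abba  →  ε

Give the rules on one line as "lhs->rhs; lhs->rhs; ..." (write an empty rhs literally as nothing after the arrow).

  | aaa => a
  | aabbbaa => bbbaa => baa => ba
  | abbaaabb => aaaabb => aabb => bb
  | aabbabaa => bbabaa => abaa => aba

aa->; baa->ba; bba->a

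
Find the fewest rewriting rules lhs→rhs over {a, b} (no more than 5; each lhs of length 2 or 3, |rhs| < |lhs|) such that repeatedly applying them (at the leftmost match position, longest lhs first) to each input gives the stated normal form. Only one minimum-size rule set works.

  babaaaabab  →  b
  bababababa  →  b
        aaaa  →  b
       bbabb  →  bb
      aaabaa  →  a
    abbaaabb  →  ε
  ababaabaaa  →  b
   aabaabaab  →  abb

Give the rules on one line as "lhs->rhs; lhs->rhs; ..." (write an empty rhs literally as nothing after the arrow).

aa->b; ba->b; bba->; bbb->

  | babaaaabab => bbaaaabab => aaabab => babab => bbab => b
  | bababababa => bbabababa => bababa => bbaba => ba => b
  | aaaa => baa => ba => b
  | bbabb => bb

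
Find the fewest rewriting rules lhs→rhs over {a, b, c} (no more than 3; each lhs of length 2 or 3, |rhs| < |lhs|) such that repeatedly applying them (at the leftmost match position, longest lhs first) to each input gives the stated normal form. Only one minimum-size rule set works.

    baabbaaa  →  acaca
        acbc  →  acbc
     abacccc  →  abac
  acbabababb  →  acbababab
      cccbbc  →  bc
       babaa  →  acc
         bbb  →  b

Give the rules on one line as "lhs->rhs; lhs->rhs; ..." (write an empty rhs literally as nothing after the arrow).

baa->ac; bb->b; ccc->

  | baabbaaa => acbbaaa => acbaaa => acaca
  | acbc
  | abacccc => abac
  | acbabababb => acbababab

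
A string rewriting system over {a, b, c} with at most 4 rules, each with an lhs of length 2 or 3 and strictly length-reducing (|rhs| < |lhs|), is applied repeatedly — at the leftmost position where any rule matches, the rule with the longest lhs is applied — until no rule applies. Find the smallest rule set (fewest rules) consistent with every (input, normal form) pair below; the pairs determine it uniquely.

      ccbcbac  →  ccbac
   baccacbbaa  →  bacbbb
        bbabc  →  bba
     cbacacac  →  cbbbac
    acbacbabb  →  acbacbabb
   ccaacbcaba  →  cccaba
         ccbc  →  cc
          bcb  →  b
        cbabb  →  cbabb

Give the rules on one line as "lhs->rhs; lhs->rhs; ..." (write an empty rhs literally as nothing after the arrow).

aa->; aca->ba; bc->; cac->b

  | ccbcbac => ccbac
  | baccacbbaa => bacbbbaa => bacbbb
  | bbabc => bba
  | cbacacac => cbbacac => cbbbac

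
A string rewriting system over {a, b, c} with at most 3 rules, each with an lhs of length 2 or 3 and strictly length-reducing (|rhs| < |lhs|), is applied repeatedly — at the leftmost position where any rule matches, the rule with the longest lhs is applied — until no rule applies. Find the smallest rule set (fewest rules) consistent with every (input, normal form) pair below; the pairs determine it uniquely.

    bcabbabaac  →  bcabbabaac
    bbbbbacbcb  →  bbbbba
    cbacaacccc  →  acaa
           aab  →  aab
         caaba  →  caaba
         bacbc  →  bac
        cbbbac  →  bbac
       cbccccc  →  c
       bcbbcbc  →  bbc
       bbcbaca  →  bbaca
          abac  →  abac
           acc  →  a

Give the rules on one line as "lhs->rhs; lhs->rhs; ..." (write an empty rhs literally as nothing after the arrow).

cb->; cc->

  | bcabbabaac
  | bbbbbacbcb => bbbbbacb => bbbbba
  | cbacaacccc => acaacccc => acaacc => acaa
  | aab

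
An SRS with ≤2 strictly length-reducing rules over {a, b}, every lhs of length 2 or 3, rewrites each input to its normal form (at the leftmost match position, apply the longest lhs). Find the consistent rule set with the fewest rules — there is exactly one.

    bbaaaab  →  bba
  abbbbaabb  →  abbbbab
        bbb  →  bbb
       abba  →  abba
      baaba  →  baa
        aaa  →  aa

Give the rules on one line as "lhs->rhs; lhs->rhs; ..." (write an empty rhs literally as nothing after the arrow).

aaa->aa; aab->a

  | bbaaaab => bbaaab => bbaab => bba
  | abbbbaabb => abbbbab
  | bbb
  | abba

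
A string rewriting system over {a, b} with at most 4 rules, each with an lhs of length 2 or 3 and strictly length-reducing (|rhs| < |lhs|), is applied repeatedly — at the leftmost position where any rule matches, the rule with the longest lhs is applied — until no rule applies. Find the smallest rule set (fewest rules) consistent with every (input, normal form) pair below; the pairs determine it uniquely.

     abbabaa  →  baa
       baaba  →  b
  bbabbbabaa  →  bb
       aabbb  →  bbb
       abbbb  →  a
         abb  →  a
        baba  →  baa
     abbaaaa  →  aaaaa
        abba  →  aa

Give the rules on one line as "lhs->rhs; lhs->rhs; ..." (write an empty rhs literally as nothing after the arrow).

aab->b; ab->a; bba->b

  | abbabaa => ababaa => aabaa => baa
  | baaba => bba => b
  | bbabbbabaa => bbbbabaa => bbbbaa => bbba => bb
  | aabbb => bbb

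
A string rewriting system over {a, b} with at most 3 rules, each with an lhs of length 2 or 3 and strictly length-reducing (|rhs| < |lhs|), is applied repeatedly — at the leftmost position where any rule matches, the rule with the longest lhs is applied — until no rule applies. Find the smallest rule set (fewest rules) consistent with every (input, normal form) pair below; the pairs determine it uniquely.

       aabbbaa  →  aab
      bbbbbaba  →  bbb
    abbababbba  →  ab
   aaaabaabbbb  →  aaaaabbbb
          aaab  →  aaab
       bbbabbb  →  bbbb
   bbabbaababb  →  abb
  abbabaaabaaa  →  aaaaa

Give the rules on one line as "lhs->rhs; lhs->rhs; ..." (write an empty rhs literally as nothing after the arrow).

ba->; bab->

  | aabbbaa => aabba => aab
  | bbbbbaba => bbbba => bbb
  | abbababbba => ababbba => abba => ab
  | aaaabaabbbb => aaaaabbbb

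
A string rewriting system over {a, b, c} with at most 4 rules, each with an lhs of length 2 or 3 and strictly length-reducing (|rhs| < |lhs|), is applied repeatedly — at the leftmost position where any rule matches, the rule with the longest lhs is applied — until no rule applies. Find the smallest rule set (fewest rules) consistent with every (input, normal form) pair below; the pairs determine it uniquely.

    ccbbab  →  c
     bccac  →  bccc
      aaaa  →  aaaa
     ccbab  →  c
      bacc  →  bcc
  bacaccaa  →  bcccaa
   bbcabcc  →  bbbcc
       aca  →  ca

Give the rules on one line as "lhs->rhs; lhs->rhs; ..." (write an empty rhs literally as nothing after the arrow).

  | ccbbab => ccbab => ccab => cb => c
  | bccac => bccc
  | aaaa
  | ccbab => ccab => cb => c

ac->c; cab->b; cb->c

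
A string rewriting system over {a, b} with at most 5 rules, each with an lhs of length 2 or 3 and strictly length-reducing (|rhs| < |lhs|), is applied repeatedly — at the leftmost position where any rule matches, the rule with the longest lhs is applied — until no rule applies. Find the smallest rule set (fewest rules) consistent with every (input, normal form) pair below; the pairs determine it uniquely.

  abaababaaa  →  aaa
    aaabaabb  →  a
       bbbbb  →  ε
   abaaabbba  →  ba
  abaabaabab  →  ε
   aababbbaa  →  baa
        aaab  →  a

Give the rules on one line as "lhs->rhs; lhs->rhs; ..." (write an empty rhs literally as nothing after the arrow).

  | abaababaaa => aaababaaa => aabaaa => aaa
  | aaabaabb => aaabb => ab => a
  | bbbbb => abb => ε
  | abaaabbba => aaaabbba => aabba => ba

aab->; ab->a; abb->; bbb->a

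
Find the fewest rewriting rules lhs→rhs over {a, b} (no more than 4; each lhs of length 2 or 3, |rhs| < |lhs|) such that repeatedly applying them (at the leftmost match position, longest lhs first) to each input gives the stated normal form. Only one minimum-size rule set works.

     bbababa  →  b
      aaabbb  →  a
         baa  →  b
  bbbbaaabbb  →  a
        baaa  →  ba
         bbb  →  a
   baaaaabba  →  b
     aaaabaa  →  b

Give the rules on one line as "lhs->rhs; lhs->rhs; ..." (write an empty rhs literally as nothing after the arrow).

aa->; ab->a; bb->a

  | bbababa => aababa => baba => baa => b
  | aaabbb => abbb => abb => ab => a
  | baa => b
  | bbbbaaabbb => abbaaabbb => abaaabbb => aaaabbb => aabbb => bbb => ab => a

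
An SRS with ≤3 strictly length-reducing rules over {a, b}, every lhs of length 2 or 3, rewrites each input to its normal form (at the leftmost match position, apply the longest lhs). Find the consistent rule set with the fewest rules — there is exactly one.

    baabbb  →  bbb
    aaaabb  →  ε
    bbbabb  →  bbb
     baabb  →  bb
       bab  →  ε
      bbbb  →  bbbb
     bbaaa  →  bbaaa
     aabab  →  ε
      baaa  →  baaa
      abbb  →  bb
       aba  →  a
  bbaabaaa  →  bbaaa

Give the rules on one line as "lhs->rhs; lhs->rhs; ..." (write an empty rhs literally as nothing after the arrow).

aab->; ab->; bab->

  | baabbb => bbb
  | aaaabb => aab => ε
  | bbbabb => bbb
  | baabb => bb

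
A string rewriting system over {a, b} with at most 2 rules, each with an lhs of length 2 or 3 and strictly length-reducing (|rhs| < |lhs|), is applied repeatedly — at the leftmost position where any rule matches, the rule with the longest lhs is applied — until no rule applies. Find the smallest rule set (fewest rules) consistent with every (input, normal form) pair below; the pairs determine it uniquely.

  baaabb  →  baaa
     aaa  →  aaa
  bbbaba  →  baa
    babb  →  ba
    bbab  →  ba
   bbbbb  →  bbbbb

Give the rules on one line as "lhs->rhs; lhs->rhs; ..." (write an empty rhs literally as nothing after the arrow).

ab->a; bba->ba

  | baaabb => baaab => baaa
  | aaa
  | bbbaba => bbaba => baba => baa
  | babb => bab => ba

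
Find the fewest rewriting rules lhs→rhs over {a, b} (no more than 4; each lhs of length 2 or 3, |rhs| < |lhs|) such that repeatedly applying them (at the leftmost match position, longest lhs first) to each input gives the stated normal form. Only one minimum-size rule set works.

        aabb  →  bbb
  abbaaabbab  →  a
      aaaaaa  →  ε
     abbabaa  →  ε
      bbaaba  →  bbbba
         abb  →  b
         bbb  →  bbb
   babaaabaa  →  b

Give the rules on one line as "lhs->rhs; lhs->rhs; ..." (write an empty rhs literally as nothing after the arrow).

aa->b; aaa->ab; ab->; bab->a

  | aabb => bbb
  | abbaaabbab => baaabbab => babbbab => abbab => bab => a
  | aaaaaa => abaaa => aaa => ab => ε
  | abbabaa => babaa => aaa => ab => ε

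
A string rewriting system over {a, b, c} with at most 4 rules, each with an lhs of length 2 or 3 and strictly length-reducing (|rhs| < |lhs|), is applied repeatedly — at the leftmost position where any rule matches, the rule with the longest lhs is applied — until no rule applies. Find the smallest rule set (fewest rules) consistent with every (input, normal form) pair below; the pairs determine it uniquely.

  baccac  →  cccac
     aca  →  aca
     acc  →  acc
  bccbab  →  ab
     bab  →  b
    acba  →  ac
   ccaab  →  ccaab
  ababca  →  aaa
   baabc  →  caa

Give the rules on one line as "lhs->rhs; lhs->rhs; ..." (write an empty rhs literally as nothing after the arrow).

  | baccac => cccac
  | aca
  | acc
  | bccbab => acbab => abab => acb => ab

ba->c; bc->a; cb->b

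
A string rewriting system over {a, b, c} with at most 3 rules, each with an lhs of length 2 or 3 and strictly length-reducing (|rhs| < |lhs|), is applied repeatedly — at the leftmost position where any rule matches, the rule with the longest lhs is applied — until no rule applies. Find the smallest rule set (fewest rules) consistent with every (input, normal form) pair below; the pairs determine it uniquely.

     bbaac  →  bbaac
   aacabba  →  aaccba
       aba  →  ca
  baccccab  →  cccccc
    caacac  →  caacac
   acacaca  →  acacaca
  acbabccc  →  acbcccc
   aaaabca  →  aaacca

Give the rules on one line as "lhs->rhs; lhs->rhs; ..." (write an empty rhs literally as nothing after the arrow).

  | bbaac
  | aacabba => aaccba
  | aba => ca
  | baccccab => cccccab => cccccc

ab->c; bac->cc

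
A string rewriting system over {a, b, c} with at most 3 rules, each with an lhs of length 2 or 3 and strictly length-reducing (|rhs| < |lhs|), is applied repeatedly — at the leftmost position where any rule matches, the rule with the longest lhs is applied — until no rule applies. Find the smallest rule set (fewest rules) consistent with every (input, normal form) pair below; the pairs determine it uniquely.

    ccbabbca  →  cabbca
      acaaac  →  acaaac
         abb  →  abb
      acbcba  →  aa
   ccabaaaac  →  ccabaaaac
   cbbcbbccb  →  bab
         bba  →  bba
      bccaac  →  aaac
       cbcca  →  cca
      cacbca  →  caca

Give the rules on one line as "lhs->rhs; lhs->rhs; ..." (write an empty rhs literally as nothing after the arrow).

bcc->a; cb->

  | ccbabbca => cabbca
  | acaaac
  | abb
  | acbcba => acba => aa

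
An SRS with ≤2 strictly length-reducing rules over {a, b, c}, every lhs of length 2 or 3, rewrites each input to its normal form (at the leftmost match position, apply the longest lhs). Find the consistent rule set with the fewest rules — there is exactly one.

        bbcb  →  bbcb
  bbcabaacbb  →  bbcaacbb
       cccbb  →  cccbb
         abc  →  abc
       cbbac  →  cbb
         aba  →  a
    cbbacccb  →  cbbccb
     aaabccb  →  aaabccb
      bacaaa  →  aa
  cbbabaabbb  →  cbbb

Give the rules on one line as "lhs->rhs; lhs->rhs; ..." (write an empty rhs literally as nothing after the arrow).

  | bbcb
  | bbcabaacbb => bbcaacbb
  | cccbb
  | abc

ba->; bac->b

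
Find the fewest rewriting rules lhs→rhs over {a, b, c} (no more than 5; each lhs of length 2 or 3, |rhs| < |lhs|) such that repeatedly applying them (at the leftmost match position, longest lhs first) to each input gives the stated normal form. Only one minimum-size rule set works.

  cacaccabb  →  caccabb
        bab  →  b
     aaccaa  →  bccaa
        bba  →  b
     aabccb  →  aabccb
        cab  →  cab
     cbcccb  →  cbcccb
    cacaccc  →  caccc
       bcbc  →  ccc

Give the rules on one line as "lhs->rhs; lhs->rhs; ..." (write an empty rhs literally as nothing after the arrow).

  | cacaccabb => caccabb
  | bab => b
  | aaccaa => bccaa
  | bba => b

aac->bc; aca->a; ba->; bcb->cc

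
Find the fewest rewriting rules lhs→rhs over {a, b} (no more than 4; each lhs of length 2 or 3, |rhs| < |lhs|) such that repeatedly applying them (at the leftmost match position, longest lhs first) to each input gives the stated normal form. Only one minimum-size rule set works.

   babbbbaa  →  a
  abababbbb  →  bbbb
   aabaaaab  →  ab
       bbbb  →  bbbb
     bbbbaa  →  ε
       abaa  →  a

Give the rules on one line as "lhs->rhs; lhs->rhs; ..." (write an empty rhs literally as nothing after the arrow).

aa->b; ba->a; bba->

  | babbbbaa => abbbbaa => abba => a
  | abababbbb => aababbbb => bbabbbb => bbbb
  | aabaaaab => bbaaaab => aaab => bab => ab
  | bbbb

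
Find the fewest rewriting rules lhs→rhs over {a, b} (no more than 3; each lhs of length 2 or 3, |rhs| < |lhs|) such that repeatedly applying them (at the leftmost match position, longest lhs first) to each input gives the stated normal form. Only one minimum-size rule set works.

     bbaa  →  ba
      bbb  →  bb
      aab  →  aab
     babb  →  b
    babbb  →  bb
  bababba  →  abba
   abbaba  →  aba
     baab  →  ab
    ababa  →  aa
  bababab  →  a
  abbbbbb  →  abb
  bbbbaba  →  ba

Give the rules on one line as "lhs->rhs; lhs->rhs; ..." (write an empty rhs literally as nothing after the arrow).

baa->a; bab->; bbb->bb

  | bbaa => ba
  | bbb => bb
  | aab
  | babb => b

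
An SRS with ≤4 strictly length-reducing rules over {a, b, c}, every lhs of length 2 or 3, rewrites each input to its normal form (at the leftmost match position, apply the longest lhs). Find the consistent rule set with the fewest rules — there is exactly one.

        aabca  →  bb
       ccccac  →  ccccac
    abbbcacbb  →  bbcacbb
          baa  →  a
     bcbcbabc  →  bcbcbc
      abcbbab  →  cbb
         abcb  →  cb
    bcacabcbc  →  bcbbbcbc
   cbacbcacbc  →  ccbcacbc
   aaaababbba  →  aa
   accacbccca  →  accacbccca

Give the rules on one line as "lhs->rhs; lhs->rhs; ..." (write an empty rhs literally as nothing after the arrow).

  | aabca => aca => bb
  | ccccac
  | abbbcacbb => bbcacbb
  | baa => a

ab->; aca->bb; ba->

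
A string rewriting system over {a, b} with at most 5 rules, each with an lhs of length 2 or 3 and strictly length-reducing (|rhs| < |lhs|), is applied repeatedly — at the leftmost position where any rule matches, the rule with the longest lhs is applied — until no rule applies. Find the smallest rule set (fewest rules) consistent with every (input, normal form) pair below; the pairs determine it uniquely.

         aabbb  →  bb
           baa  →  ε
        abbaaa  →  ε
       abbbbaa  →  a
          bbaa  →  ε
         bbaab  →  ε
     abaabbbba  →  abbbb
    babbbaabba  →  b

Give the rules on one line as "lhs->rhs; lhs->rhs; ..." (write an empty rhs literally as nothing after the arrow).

aa->; aab->; ba->b; baa->aa

  | aabbb => bb
  | baa => aa => ε
  | abbaaa => abaaa => aaaa => aa => ε
  | abbbbaa => abbbaa => abbaa => abaa => aaa => a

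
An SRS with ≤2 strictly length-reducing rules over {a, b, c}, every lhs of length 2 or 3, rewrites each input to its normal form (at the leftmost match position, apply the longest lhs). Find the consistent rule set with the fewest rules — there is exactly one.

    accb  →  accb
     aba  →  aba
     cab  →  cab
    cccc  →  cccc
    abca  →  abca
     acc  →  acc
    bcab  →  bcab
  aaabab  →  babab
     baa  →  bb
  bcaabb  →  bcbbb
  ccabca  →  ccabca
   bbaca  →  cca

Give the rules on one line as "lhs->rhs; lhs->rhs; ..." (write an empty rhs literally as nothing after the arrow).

  | accb
  | aba
  | cab
  | cccc

aa->b; bba->c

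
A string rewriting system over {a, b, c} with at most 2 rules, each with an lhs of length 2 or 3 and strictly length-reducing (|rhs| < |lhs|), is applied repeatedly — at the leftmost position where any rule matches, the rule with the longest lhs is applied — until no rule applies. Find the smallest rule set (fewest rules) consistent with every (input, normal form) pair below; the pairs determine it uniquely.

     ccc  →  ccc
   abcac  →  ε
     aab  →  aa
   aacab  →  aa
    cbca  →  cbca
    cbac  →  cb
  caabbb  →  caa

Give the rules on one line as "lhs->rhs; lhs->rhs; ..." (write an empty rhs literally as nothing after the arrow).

  | ccc
  | abcac => acac => ac => ε
  | aab => aa
  | aacab => aab => aa

ab->a; ac->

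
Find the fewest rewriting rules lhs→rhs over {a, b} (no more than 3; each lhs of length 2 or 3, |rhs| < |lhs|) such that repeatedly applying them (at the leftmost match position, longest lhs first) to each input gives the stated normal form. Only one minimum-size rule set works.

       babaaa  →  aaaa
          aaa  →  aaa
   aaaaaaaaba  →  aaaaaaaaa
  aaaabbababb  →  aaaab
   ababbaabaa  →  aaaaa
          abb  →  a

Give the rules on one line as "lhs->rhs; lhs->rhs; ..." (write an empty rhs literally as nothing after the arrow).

ba->a; bb->; bba->b

  | babaaa => abaaa => aaaa
  | aaa
  | aaaaaaaaba => aaaaaaaaa
  | aaaabbababb => aaaabbabb => aaaabbb => aaaab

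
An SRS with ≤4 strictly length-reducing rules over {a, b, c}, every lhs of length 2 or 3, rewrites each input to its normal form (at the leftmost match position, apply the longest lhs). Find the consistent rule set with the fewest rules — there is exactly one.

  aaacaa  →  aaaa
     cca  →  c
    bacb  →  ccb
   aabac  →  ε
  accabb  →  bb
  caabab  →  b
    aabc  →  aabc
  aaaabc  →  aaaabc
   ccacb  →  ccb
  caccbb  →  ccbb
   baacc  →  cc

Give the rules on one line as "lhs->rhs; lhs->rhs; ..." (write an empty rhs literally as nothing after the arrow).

  | aaacaa => aaaa
  | cca => c
  | bacb => ccb
  | aabac => aacc => ac => ε

ac->; ba->c; ca->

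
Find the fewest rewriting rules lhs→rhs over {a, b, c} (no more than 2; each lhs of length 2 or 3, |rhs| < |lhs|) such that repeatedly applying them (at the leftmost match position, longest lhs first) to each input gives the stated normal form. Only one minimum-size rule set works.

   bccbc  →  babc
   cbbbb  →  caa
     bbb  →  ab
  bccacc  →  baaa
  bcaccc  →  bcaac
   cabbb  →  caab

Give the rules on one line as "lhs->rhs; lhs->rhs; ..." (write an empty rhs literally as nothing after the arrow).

bb->a; cc->a

  | bccbc => babc
  | cbbbb => cabb => caa
  | bbb => ab
  | bccacc => baacc => baaa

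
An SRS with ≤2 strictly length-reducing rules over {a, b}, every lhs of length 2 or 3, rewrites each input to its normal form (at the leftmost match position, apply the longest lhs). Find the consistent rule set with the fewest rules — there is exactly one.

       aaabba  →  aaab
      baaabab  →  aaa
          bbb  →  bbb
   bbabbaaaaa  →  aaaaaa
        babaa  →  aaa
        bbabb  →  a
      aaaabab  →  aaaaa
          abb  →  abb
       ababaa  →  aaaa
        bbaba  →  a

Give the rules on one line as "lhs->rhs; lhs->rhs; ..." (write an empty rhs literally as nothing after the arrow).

  | aaabba => aaab
  | baaabab => aabab => aaa
  | bbb
  | bbabbaaaaa => babaaaaa => aaaaaa

ba->; bab->a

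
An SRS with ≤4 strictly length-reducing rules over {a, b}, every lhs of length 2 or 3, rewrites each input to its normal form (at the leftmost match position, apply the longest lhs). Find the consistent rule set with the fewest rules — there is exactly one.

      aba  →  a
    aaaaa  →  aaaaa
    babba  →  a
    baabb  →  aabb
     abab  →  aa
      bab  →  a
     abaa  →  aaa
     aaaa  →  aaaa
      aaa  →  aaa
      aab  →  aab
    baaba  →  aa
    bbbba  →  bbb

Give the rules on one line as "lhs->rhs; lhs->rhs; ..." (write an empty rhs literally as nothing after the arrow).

  | aba => a
  | aaaaa
  | babba => aba => a
  | baabb => aabb

ba->; baa->aa; bab->a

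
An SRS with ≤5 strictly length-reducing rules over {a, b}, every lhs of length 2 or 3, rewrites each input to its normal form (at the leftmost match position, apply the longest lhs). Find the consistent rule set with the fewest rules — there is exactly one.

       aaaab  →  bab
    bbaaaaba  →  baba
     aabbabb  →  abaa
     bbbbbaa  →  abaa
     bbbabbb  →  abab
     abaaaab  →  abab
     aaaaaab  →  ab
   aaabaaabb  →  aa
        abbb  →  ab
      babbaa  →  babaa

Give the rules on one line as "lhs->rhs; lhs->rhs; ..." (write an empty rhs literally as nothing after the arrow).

aaa->b; aab->ab; bb->a; bba->ba

  | aaaab => bab
  | bbaaaaba => baaaaba => bbaba => baba
  | aabbabb => abbabb => ababb => abaa
  | bbbbbaa => abbbaa => aabaa => abaa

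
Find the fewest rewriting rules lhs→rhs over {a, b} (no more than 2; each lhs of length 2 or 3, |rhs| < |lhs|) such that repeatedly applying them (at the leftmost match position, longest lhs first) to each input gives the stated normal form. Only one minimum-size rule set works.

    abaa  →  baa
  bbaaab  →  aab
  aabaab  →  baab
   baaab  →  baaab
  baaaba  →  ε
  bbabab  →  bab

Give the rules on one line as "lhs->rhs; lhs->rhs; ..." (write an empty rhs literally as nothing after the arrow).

  | abaa => baa
  | bbaaab => aab
  | aabaab => abaab => baab
  | baaab

aba->ba; bba->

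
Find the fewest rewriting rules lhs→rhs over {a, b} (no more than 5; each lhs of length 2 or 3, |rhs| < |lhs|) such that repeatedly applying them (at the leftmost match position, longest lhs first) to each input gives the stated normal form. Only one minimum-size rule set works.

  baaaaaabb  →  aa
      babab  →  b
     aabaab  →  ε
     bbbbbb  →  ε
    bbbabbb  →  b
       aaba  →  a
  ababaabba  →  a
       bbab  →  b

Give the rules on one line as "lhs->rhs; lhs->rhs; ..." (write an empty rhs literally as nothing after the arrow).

aab->; ab->b; ba->a; bb->

  | baaaaaabb => aaaaaabb => aaaab => aa
  | babab => abab => bab => ab => b
  | aabaab => aab => ε
  | bbbbbb => bbbb => bb => ε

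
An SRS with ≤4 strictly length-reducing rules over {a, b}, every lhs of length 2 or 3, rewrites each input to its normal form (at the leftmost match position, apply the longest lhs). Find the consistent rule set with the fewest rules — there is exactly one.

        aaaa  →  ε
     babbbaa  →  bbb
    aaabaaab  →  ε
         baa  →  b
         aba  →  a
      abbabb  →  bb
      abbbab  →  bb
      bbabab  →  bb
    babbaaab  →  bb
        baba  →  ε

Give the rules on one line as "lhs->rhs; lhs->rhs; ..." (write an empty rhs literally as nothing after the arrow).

aa->; ab->; ba->; baa->b

  | aaaa => aa => ε
  | babbbaa => bbbaa => bbb
  | aaabaaab => abaaab => aaab => ab => ε
  | baa => b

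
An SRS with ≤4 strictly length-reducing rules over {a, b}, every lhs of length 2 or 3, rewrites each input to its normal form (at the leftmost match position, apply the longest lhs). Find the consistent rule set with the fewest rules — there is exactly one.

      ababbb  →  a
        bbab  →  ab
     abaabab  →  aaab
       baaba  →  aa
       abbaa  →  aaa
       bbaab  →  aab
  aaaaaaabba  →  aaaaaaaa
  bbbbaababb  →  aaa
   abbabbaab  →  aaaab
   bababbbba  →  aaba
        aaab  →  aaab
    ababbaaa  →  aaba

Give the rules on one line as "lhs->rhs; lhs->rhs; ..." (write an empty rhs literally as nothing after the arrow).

  | ababbb => abb => a
  | bbab => ab
  | abaabab => aabbab => aaab
  | baaba => abba => aa

baa->ab; bab->; bb->; bbb->a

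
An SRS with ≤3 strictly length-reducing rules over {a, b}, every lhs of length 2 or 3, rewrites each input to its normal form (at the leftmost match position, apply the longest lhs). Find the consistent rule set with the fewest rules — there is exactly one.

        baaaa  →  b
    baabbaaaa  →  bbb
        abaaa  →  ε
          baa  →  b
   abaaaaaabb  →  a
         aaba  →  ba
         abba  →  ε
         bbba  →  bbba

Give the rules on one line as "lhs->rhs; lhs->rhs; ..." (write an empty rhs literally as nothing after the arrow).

  | baaaa => baa => b
  | baabbaaaa => bbbaaaa => bbbaa => bbb
  | abaaa => aaaa => aa => ε
  | baa => b

aa->; ab->a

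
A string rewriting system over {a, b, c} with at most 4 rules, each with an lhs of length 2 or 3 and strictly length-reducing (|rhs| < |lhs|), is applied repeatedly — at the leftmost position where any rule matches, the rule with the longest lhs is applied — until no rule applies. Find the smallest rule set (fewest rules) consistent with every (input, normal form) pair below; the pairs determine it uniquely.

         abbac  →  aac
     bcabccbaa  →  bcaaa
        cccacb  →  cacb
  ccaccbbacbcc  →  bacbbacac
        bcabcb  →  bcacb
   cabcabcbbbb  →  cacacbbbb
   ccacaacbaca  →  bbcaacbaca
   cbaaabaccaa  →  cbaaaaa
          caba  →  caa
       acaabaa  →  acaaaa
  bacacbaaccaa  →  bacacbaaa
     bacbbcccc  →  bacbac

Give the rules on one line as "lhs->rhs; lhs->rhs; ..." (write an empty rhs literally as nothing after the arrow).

ab->a; bcc->ac; cc->; cca->bb

  | abbac => abac => aac
  | bcabccbaa => bcaccbaa => bcabaa => bcaaa
  | cccacb => cacb
  | ccaccbbacbcc => bbccbbacbcc => bacbbacbcc => bacbbacac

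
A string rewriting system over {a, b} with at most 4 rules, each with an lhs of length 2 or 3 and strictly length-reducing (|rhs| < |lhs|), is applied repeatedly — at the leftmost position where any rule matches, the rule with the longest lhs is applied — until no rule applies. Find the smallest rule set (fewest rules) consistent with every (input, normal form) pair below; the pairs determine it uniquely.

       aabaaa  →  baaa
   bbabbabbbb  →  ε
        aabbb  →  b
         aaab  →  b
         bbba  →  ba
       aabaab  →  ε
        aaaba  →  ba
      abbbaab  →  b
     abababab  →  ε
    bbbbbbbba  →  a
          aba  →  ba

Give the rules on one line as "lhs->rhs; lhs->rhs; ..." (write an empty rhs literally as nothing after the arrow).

  | aabaaa => abaaa => baaa
  | bbabbabbbb => abbabbbb => babbbb => bbbb => bb => ε
  | aabbb => abb => b
  | aaab => aab => ab => b

ab->b; abb->b; bb->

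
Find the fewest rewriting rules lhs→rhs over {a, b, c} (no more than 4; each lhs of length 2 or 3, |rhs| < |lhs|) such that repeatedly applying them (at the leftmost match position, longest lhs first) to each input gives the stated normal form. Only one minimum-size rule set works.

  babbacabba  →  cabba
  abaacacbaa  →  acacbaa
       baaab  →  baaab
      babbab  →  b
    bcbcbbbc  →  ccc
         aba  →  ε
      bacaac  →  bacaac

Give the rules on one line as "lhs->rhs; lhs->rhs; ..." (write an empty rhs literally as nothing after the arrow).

  | babbacabba => abacabba => cabba
  | abaacacbaa => acacbaa
  | baaab
  | babbab => abab => b

aba->; bab->a; bc->c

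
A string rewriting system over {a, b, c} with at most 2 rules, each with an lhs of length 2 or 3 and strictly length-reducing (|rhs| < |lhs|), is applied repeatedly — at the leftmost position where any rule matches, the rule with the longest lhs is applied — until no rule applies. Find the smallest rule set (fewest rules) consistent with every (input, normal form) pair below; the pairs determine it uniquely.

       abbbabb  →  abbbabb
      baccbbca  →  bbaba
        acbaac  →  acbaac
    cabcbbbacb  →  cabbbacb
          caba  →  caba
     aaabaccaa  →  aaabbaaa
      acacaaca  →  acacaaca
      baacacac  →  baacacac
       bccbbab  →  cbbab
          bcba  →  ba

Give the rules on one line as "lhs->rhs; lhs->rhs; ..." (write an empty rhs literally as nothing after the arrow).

acc->ba; bc->

  | abbbabb
  | baccbbca => bbabbca => bbaba
  | acbaac
  | cabcbbbacb => cabbbacb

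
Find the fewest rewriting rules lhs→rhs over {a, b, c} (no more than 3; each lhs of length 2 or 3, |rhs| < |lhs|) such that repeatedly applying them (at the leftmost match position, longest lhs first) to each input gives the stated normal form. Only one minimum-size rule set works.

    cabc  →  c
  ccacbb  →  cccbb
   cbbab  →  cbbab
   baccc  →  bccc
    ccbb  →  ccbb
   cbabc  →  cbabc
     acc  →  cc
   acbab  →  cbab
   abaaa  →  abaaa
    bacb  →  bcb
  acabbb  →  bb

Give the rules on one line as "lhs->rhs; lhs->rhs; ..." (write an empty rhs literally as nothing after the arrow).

ac->c; cab->

  | cabc => c
  | ccacbb => cccbb
  | cbbab
  | baccc => bccc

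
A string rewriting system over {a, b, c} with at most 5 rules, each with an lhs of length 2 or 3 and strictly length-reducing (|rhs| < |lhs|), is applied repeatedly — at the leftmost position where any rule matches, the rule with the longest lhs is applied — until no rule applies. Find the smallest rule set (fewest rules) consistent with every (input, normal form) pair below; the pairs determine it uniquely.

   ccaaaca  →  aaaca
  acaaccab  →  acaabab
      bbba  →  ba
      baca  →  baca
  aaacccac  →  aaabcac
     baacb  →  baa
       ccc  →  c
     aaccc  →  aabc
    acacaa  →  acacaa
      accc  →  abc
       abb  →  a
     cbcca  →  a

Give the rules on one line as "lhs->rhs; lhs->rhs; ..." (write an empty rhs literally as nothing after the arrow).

  | ccaaaca => aaaca
  | acaaccab => acaabab
  | bbba => ba
  | baca

acc->ab; bb->; cb->; cc->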